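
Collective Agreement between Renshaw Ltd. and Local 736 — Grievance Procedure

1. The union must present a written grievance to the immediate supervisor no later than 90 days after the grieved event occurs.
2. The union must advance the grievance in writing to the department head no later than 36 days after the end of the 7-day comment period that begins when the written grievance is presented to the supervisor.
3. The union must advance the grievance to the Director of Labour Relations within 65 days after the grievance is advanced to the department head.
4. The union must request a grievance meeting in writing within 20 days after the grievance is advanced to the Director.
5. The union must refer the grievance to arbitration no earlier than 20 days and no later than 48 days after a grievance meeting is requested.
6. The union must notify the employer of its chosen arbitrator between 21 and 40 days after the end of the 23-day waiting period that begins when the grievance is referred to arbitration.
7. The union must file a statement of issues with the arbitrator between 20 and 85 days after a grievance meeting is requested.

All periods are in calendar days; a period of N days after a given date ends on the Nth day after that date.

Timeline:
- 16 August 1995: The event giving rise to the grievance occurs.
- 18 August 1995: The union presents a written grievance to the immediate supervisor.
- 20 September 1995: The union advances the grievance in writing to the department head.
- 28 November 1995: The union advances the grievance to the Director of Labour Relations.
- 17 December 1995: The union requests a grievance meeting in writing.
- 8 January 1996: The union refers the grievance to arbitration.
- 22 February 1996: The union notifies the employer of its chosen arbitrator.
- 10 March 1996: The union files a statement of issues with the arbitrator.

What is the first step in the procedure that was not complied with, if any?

Step 3

Step 1 — counting 90 days from 16 August 1995 (when the grieved event occurs) gives a deadline of 14 November 1995; completed 18 August 1995, before the deadline.
Step 2 — counting 36 days from 25 August 1995 (end of the 7-day comment period, which began when the written grievance is presented to the supervisor on 18 August 1995) gives a deadline of 30 September 1995; 20 September 1995 is within that limit.
Step 3 — counting 65 days from 20 September 1995 (when the grievance is advanced to the department head) gives a deadline of 24 November 1995; not done until 28 November 1995, 4 days after the deadline.
No need to go further; step 3 was not satisfied.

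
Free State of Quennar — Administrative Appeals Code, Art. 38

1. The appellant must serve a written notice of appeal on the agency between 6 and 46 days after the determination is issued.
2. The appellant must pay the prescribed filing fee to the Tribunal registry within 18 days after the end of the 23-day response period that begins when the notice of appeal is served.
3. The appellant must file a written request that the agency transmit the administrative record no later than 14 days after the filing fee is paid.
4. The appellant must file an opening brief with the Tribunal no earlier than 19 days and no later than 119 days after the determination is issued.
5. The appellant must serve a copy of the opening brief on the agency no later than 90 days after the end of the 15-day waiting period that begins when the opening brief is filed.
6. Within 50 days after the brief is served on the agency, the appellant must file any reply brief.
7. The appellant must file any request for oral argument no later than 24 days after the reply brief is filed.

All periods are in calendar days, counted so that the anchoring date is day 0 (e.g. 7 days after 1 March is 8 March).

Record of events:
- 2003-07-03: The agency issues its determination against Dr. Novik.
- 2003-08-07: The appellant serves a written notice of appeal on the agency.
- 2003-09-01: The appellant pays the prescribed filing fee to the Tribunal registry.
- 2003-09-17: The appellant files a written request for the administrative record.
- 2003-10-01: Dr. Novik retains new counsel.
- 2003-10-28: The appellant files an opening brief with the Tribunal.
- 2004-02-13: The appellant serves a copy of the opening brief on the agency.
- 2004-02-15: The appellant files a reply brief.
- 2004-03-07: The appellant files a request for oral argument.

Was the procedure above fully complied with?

No

Step 1 — 6 and 46 days from 2003-07-03 (when the determination is issued) are 2003-07-09 and 2003-08-18 respectively; done 2003-08-07, which is between those dates.
Step 2 — counting 18 days from 2003-08-30 (end of the 23-day response period, which began when the notice of appeal is served on 2003-08-07) gives a deadline of 2003-09-17; 2003-09-01 is within that limit.
Step 3 — counting 14 days from 2003-09-01 (when the filing fee is paid) gives a deadline of 2003-09-15; not done until 2003-09-17, 2 days after the deadline.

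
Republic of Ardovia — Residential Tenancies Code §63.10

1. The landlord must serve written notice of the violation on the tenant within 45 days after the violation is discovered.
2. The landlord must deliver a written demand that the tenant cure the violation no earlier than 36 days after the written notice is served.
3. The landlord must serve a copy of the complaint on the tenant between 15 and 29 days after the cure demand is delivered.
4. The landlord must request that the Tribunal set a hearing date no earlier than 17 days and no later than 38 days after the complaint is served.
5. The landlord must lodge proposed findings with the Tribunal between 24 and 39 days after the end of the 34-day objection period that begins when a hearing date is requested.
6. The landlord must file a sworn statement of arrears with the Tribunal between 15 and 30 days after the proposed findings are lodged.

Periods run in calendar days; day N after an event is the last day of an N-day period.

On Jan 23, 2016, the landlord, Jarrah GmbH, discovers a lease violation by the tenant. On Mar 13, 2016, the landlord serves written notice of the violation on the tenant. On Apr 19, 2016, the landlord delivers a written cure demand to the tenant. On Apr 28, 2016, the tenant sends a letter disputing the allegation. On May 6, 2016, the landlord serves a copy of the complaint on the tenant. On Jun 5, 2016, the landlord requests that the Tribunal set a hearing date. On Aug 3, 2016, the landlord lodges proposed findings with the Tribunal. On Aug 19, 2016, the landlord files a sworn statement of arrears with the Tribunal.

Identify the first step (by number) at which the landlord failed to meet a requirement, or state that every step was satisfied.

Step 1

Step 1: 45 days after Jan 23, 2016 (when the violation is discovered) is Mar 8, 2016; Mar 13, 2016 misses that deadline by 5 days.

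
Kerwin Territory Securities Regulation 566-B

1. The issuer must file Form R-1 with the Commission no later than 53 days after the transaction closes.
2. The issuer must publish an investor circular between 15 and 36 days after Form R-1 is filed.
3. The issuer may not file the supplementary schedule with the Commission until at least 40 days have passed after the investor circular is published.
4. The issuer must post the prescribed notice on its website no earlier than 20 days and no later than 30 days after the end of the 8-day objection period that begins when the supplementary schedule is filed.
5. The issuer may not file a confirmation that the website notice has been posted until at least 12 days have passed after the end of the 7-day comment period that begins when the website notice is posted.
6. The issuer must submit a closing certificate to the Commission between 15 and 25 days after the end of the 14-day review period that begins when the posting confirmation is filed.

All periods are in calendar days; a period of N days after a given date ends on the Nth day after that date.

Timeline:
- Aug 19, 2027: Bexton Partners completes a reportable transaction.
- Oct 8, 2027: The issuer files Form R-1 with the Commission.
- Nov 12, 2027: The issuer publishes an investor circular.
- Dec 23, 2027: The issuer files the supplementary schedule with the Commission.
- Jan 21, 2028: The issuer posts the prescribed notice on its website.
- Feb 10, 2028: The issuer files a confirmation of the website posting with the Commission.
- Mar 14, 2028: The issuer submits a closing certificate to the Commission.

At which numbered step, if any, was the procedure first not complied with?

Step 1: 53 days after Aug 19, 2027 (when the transaction closes) is Oct 11, 2027; done Oct 8, 2027 — timely.
Step 2: the window is 15–36 days after Oct 8, 2027 (when Form R-1 is filed), so Oct 23, 2027 through Nov 13, 2027; done Nov 12, 2027, which is between those dates.
Step 3: the earliest permitted date is 40 days after Nov 12, 2027 (when the investor circular is published), i.e. Dec 22, 2027; Dec 23, 2027 is on or after that date.
Step 4: the window is 20–30 days after Dec 31, 2027 (end of the 8-day objection period, which began when the supplementary schedule is filed on Dec 23, 2027), so Jan 20, 2028 through Jan 30, 2028; done Jan 21, 2028 — within the window.
Step 5: the earliest permitted date is 12 days after Jan 28, 2028 (end of the 7-day comment period, which began when the website notice is posted on Jan 21, 2028), i.e. Feb 9, 2028; done Feb 10, 2028 — permitted.
Step 6: the window is 15–25 days after Feb 24, 2028 (end of the 14-day review period, which began when the posting confirmation is filed on Feb 10, 2028), so Mar 10, 2028 through Mar 20, 2028; Mar 14, 2028 falls inside that range.

None — every step was satisfied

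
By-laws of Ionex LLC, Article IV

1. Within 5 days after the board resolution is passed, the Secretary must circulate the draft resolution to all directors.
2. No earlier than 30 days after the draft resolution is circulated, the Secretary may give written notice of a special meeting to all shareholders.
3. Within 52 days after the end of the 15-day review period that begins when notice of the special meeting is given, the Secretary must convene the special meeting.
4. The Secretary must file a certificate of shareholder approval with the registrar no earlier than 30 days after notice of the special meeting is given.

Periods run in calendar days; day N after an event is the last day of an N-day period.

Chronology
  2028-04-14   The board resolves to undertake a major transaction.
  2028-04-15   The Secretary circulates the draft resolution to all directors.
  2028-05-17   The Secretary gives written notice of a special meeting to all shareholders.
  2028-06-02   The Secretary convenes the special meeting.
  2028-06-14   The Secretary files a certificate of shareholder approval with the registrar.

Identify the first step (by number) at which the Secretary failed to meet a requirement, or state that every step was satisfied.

Step 4

(1) due by 2028-04-14 + 5 days = 2028-04-19; 2028-04-15 is within that limit.
(2) permitted from 2028-04-15 + 30 days = 2028-05-15 onward; 2028-05-17 is on or after that date.
(3) due by 2028-06-01 + 52 days = 2028-07-23; done 2028-06-02 — timely.
(4) permitted from 2028-05-17 + 30 days = 2028-06-16 onward; acted on 2028-06-14, 2 days prematurely.
That is the first point of non-compliance.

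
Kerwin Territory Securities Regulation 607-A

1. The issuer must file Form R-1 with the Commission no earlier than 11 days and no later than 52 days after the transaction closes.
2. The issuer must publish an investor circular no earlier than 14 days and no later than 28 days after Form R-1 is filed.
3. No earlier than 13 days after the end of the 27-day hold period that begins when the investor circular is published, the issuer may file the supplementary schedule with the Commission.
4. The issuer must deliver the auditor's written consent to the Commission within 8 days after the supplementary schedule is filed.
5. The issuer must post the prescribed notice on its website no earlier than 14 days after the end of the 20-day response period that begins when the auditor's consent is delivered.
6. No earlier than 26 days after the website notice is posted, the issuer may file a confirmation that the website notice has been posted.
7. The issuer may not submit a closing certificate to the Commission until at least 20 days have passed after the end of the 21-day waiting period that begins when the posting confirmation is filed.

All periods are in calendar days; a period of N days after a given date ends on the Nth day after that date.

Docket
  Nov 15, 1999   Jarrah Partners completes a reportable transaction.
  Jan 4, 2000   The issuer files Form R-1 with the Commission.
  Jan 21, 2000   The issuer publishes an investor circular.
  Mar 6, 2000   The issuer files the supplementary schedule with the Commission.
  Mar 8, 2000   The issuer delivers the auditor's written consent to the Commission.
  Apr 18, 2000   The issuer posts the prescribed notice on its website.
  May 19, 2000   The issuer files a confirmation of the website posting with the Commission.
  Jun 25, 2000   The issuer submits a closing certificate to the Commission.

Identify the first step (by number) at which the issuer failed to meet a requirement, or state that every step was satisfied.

Step 7

Step 1: the window is 11–52 days after Nov 15, 1999 (when the transaction closes), so Nov 26, 1999 through Jan 6, 2000; done Jan 4, 2000 — within the window.
Step 2: the window is 14–28 days after Jan 4, 2000 (when Form R-1 is filed), so Jan 18, 2000 through Feb 1, 2000; Jan 21, 2000 falls inside that range.
Step 3: the earliest permitted date is 13 days after Feb 17, 2000 (end of the 27-day hold period, which began when the investor circular is published on Jan 21, 2000), i.e. Mar 1, 2000; done Mar 6, 2000 — permitted.
Step 4: 8 days after Mar 6, 2000 (when the supplementary schedule is filed) is Mar 14, 2000; Mar 8, 2000 is within that limit.
Step 5: the earliest permitted date is 14 days after Mar 28, 2000 (end of the 20-day response period, which began when the auditor's consent is delivered on Mar 8, 2000), i.e. Apr 11, 2000; done Apr 18, 2000, after the minimum wait.
Step 6: the earliest permitted date is 26 days after Apr 18, 2000 (when the website notice is posted), i.e. May 14, 2000; done May 19, 2000, after the minimum wait.
Step 7: the earliest permitted date is 20 days after Jun 9, 2000 (end of the 21-day waiting period, which began when the posting confirmation is filed on May 19, 2000), i.e. Jun 29, 2000; acted on Jun 25, 2000, 4 days prematurely.
Later steps need not be reached.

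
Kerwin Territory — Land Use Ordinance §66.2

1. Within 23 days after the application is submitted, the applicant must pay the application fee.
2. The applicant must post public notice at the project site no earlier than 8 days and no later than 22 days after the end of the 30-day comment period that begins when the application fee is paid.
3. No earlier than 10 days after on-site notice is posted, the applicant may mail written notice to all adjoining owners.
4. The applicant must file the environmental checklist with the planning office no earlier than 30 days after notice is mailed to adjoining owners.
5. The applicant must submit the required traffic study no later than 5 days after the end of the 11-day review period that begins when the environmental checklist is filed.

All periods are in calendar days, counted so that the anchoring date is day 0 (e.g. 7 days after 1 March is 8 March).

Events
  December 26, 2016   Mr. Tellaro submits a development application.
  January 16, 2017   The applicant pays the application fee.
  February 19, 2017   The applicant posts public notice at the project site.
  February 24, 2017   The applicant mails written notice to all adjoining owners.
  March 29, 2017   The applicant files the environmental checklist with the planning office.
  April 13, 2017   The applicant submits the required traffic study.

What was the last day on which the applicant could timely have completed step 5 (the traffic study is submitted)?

April 14, 2017

The environmental checklist is filed on March 29, 2017; the 11-day review period therefore ends April 9, 2017, and step 5 runs from that date. 5 days after April 9, 2017 is April 14, 2017.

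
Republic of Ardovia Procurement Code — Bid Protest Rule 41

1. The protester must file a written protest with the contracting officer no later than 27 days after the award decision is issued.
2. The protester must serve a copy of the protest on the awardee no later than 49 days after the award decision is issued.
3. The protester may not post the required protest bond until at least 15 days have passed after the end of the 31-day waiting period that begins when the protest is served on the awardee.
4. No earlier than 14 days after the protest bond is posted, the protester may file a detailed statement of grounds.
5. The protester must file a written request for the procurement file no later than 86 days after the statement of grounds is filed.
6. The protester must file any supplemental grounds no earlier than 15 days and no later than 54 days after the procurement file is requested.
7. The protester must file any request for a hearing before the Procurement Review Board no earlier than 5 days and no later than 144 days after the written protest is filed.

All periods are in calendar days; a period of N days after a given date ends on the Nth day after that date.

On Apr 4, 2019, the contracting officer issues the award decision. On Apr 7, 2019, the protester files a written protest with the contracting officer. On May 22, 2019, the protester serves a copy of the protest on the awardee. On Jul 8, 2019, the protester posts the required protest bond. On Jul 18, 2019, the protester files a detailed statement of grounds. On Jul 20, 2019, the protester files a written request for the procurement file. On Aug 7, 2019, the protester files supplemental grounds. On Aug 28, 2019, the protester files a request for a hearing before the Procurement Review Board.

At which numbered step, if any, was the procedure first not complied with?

Step 1 — counting 27 days from Apr 4, 2019 (when the award decision is issued) gives a deadline of May 1, 2019; Apr 7, 2019 is within that limit.
Step 2 — counting 49 days from Apr 4, 2019 (when the award decision is issued) gives a deadline of May 23, 2019; done May 22, 2019 — timely.
Step 3 — must wait 15 days from Jun 22, 2019 (end of the 31-day waiting period, which began when the protest is served on the awardee on May 22, 2019), so not before Jul 7, 2019; Jul 8, 2019 is on or after that date.
Step 4 — must wait 14 days from Jul 8, 2019 (when the protest bond is posted), so not before Jul 22, 2019; done Jul 18, 2019 — 4 days too early.

Step 4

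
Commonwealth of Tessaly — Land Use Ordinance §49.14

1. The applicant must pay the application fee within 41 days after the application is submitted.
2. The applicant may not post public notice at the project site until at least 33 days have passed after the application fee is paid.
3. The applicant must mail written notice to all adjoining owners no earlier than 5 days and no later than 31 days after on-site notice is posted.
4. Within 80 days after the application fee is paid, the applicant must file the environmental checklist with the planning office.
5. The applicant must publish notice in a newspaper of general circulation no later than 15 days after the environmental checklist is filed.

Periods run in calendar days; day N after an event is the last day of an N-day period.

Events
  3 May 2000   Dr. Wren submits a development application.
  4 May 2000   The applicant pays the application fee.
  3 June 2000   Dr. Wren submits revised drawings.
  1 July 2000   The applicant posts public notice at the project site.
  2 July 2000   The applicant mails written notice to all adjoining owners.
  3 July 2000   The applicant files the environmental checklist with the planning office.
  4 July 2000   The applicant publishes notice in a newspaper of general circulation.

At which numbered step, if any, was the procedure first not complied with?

Step 1: 41 days after 3 May 2000 (when the application is submitted) is 13 June 2000; 4 May 2000 is within that limit.
Step 2: the earliest permitted date is 33 days after 4 May 2000 (when the application fee is paid), i.e. 6 June 2000; done 1 July 2000, after the minimum wait.
Step 3: the window is 5–31 days after 1 July 2000 (when on-site notice is posted), so 6 July 2000 through 1 August 2000; done 2 July 2000 — 4 days before the window opened.
No need to go further; step 3 was not satisfied.

Step 3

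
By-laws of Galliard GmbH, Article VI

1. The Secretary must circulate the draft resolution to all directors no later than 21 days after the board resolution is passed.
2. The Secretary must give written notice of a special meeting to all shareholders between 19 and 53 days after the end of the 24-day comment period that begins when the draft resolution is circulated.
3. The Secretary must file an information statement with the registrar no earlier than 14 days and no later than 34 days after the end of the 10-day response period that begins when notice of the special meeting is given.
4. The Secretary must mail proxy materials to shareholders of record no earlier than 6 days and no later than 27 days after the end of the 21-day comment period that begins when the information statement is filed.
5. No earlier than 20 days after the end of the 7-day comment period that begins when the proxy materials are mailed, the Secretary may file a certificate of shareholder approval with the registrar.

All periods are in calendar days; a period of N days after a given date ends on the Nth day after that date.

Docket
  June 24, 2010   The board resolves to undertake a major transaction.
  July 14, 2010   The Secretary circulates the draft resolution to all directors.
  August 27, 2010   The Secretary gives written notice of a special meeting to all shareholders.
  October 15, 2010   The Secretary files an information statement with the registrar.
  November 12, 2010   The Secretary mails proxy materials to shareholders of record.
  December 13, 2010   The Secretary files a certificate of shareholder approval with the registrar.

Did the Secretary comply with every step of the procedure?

Step 1: 21 days after June 24, 2010 (when the board resolution is passed) is July 15, 2010; done July 14, 2010 — timely.
Step 2: the window is 19–53 days after August 7, 2010 (end of the 24-day comment period, which began when the draft resolution is circulated on July 14, 2010), so August 26, 2010 through September 29, 2010; done August 27, 2010, which is between those dates.
Step 3: the window is 14–34 days after September 6, 2010 (end of the 10-day response period, which began when notice of the special meeting is given on August 27, 2010), so September 20, 2010 through October 10, 2010; done October 15, 2010 — 5 days after the window closed.
The procedure was therefore not followed at step 3.

No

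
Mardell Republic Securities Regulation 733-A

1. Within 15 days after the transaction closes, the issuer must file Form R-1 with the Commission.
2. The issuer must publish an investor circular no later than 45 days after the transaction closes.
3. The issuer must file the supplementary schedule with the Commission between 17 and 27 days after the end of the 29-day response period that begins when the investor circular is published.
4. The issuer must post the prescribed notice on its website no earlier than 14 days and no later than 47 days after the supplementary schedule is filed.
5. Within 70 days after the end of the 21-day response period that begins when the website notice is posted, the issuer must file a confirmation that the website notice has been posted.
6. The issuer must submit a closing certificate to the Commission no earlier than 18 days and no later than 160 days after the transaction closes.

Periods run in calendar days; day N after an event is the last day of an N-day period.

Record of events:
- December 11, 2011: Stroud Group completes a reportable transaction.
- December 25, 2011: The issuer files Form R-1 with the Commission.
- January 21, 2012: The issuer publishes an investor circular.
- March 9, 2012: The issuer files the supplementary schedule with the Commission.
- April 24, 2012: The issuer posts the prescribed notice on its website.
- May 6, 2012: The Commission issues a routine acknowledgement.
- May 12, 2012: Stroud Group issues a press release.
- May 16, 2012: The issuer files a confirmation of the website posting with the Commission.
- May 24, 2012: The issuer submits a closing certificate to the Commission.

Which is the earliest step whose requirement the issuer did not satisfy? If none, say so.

Step 1: 15 days after December 11, 2011 (when the transaction closes) is December 26, 2011; done December 25, 2011 — timely.
Step 2: 45 days after December 11, 2011 (when the transaction closes) is January 25, 2012; completed January 21, 2012, before the deadline.
Step 3: the window is 17–27 days after February 19, 2012 (end of the 29-day response period, which began when the investor circular is published on January 21, 2012), so March 7, 2012 through March 17, 2012; done March 9, 2012, which is between those dates.
Step 4: the window is 14–47 days after March 9, 2012 (when the supplementary schedule is filed), so March 23, 2012 through April 25, 2012; done April 24, 2012, which is between those dates.
Step 5: 70 days after May 15, 2012 (end of the 21-day response period, which began when the website notice is posted on April 24, 2012) is July 24, 2012; May 16, 2012 is within that limit.
Step 6: the window is 18–160 days after December 11, 2011 (when the transaction closes), so December 29, 2011 through May 19, 2012; May 24, 2012 is 5 days past the end of the window.
The analysis stops there.

Step 6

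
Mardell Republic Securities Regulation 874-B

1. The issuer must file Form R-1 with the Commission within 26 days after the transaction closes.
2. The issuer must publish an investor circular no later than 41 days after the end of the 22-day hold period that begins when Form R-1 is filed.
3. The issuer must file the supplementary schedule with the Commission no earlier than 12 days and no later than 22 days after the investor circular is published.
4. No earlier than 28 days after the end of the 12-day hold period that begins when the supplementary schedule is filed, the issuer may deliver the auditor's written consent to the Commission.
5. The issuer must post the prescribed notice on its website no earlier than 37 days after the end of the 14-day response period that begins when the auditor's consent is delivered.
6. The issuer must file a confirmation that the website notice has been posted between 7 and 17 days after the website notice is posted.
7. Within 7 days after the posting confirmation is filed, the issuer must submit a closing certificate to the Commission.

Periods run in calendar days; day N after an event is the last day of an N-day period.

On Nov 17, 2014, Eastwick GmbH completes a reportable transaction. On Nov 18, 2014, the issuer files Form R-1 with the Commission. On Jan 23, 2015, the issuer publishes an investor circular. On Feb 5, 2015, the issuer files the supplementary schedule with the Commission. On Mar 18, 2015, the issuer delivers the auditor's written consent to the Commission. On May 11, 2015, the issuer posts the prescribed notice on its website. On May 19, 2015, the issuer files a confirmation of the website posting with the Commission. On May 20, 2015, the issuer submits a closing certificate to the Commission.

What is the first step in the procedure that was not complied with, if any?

Step 2

Step 1: 26 days after Nov 17, 2014 (when the transaction closes) is Dec 13, 2014; Nov 18, 2014 is within that limit.
Step 2: 41 days after Dec 10, 2014 (end of the 22-day hold period, which began when Form R-1 is filed on Nov 18, 2014) is Jan 20, 2015; not done until Jan 23, 2015, 3 days after the deadline.
No need to go further; step 2 was not satisfied.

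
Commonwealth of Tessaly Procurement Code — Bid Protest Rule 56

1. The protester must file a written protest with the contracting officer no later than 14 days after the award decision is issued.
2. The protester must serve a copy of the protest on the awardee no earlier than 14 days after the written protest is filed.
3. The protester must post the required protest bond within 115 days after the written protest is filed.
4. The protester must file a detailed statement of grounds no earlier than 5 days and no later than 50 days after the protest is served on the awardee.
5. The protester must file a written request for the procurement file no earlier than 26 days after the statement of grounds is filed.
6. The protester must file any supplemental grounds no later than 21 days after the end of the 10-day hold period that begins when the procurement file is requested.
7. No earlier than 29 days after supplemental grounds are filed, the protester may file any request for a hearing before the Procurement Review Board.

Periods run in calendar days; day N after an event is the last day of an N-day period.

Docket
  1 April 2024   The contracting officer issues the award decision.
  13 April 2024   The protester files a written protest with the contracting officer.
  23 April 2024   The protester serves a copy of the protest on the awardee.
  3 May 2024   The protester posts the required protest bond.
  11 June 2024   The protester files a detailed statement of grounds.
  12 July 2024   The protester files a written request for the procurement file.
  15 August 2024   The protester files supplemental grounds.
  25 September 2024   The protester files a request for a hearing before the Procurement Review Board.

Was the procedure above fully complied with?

Step 1 — counting 14 days from 1 April 2024 (when the award decision is issued) gives a deadline of 15 April 2024; done 13 April 2024 — timely.
Step 2 — must wait 14 days from 13 April 2024 (when the written protest is filed), so not before 27 April 2024; acted on 23 April 2024, 4 days prematurely.

No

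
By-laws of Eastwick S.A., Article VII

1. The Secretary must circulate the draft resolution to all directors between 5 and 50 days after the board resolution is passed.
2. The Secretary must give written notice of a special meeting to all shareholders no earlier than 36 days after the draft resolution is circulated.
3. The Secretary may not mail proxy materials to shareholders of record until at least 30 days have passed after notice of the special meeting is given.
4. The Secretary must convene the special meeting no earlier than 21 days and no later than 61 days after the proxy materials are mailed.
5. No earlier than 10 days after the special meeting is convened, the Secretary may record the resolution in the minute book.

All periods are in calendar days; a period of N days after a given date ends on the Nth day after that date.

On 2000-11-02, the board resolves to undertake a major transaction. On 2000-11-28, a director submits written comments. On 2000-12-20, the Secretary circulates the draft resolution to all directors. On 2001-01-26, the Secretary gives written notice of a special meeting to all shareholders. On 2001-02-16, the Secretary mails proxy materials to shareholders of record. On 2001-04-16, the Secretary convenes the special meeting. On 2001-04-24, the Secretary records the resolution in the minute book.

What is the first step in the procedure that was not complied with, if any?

Step 1: the window is 5–50 days after 2000-11-02 (when the board resolution is passed), so 2000-11-07 through 2000-12-22; 2000-12-20 falls inside that range.
Step 2: the earliest permitted date is 36 days after 2000-12-20 (when the draft resolution is circulated), i.e. 2001-01-25; done 2001-01-26, after the minimum wait.
Step 3: the earliest permitted date is 30 days after 2001-01-26 (when notice of the special meeting is given), i.e. 2001-02-25; done 2001-02-16 — 9 days too early.
The procedure was therefore not followed at step 3.

Step 3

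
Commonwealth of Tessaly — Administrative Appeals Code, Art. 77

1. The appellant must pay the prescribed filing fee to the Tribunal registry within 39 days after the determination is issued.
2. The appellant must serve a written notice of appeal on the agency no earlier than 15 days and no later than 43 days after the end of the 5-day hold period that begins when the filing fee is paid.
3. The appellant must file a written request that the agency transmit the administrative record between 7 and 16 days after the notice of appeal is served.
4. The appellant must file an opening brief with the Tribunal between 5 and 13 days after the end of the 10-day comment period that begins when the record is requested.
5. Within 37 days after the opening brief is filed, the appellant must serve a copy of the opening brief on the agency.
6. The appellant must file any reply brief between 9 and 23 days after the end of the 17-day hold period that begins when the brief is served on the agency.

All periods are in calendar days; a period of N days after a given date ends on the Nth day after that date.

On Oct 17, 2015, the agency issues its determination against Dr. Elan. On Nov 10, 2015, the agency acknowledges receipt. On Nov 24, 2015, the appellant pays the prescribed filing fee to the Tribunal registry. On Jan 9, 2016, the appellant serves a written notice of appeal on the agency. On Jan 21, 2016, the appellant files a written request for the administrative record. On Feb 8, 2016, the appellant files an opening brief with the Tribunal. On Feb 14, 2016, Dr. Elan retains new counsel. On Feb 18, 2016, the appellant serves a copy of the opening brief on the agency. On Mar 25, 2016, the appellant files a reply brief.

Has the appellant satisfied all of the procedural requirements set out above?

Yes

Step 1 — counting 39 days from Oct 17, 2015 (when the determination is issued) gives a deadline of Nov 25, 2015; done Nov 24, 2015 — timely.
Step 2 — 15 and 43 days from Nov 29, 2015 (end of the 5-day hold period, which began when the filing fee is paid on Nov 24, 2015) are Dec 14, 2015 and Jan 11, 2016 respectively; done Jan 9, 2016 — within the window.
Step 3 — 7 and 16 days from Jan 9, 2016 (when the notice of appeal is served) are Jan 16, 2016 and Jan 25, 2016 respectively; done Jan 21, 2016 — within the window.
Step 4 — 5 and 13 days from Jan 31, 2016 (end of the 10-day comment period, which began when the record is requested on Jan 21, 2016) are Feb 5, 2016 and Feb 13, 2016 respectively; done Feb 8, 2016, which is between those dates.
Step 5 — counting 37 days from Feb 8, 2016 (when the opening brief is filed) gives a deadline of Mar 16, 2016; done Feb 18, 2016 — timely.
Step 6 — 9 and 23 days from Mar 6, 2016 (end of the 17-day hold period, which began when the brief is served on the agency on Feb 18, 2016) are Mar 15, 2016 and Mar 29, 2016 respectively; Mar 25, 2016 falls inside that range.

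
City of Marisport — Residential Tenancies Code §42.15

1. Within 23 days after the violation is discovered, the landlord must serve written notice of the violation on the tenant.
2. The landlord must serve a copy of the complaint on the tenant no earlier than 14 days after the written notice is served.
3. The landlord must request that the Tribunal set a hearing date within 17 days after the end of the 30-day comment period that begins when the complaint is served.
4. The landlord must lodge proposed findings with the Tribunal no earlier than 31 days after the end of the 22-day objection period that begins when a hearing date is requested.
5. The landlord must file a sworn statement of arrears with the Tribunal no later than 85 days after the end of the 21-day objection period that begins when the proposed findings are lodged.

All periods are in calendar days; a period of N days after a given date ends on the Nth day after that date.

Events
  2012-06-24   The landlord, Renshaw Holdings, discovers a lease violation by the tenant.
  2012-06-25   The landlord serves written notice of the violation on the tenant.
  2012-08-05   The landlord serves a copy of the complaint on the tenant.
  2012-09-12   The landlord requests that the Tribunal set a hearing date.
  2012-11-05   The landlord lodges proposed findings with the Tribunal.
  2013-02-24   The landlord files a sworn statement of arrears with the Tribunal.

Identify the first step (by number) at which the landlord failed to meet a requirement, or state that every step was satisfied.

Step 1 — counting 23 days from 2012-06-24 (when the violation is discovered) gives a deadline of 2012-07-17; completed 2012-06-25, before the deadline.
Step 2 — must wait 14 days from 2012-06-25 (when the written notice is served), so not before 2012-07-09; 2012-08-05 is on or after that date.
Step 3 — counting 17 days from 2012-09-04 (end of the 30-day comment period, which began when the complaint is served on 2012-08-05) gives a deadline of 2012-09-21; done 2012-09-12 — timely.
Step 4 — must wait 31 days from 2012-10-04 (end of the 22-day objection period, which began when a hearing date is requested on 2012-09-12), so not before 2012-11-04; done 2012-11-05, after the minimum wait.
Step 5 — counting 85 days from 2012-11-26 (end of the 21-day objection period, which began when the proposed findings are lodged on 2012-11-05) gives a deadline of 2013-02-19; done 2013-02-24 — 5 days late.

Step 5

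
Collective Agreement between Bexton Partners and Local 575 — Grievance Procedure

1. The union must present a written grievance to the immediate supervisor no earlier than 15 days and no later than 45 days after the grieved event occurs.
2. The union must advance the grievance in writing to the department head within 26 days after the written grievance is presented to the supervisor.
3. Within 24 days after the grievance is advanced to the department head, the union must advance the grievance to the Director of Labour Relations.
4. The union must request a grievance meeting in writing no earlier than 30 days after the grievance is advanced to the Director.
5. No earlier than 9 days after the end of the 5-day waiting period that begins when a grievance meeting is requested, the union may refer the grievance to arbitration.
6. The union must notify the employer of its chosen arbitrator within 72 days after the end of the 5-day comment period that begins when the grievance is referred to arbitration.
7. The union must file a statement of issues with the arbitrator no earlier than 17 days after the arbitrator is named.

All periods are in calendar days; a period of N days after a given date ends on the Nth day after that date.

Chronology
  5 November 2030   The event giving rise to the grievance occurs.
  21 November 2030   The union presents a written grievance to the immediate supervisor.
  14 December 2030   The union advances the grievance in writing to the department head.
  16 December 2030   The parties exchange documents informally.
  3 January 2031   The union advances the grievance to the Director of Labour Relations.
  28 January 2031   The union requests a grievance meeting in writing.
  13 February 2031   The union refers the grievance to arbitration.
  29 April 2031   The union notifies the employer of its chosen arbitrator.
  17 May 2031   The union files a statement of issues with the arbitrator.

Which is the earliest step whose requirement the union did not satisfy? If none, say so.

Step 1 — 15 and 45 days from 5 November 2030 (when the grieved event occurs) are 20 November 2030 and 20 December 2030 respectively; done 21 November 2030 — within the window.
Step 2 — counting 26 days from 21 November 2030 (when the written grievance is presented to the supervisor) gives a deadline of 17 December 2030; 14 December 2030 is within that limit.
Step 3 — counting 24 days from 14 December 2030 (when the grievance is advanced to the department head) gives a deadline of 7 January 2031; done 3 January 2031 — timely.
Step 4 — must wait 30 days from 3 January 2031 (when the grievance is advanced to the Director), so not before 2 February 2031; acted on 28 January 2031, 5 days prematurely.
No need to go further; step 4 was not satisfied.

Step 4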